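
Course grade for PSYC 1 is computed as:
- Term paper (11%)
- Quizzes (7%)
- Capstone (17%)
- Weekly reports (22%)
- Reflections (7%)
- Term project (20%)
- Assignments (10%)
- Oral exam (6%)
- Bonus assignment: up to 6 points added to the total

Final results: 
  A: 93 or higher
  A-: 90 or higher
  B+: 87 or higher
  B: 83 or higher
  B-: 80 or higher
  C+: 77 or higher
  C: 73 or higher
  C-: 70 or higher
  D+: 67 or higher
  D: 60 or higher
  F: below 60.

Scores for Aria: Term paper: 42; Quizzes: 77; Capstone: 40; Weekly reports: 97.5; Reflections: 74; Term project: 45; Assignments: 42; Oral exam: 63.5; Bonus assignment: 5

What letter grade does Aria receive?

Weighted total:
  Term paper 42 × 0.11 = 4.62
  Quizzes 77 × 0.07 = 5.39
  Capstone 40 × 0.17 = 6.8
  Weekly reports 97.5 × 0.22 = 21.45
  Reflections 74 × 0.07 = 5.18
  Term project 45 × 0.2 = 9
  Assignments 42 × 0.1 = 4.2
  Oral exam 63.5 × 0.06 = 3.81
Sum = 60.45
Bonus assignment: 60.45 + 5 = 65.45
65.45 is ≥ 60 and < 67 → D

D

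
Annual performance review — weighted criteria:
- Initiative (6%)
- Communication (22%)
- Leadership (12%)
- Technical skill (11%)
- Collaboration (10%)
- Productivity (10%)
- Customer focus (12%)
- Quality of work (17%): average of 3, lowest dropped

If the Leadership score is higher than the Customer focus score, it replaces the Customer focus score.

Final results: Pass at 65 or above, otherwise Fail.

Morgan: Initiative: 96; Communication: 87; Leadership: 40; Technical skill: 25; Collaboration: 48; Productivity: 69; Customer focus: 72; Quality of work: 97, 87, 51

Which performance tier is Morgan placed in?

Quality of work: drop 51 → average of remaining 2 = 184/2 = 92
Leadership (40) ≤ Customer focus (72), so Customer focus stays at 72.
Weighted total:
  Initiative 96 × 0.06 = 5.76
  Communication 87 × 0.22 = 19.14
  Leadership 40 × 0.12 = 4.8
  Technical skill 25 × 0.11 = 2.75
  Collaboration 48 × 0.1 = 4.8
  Productivity 69 × 0.1 = 6.9
  Customer focus 72 × 0.12 = 8.64
  Quality of work 92 × 0.17 = 15.64
Sum = 68.43
68.43 ≥ 65 → Pass

Pass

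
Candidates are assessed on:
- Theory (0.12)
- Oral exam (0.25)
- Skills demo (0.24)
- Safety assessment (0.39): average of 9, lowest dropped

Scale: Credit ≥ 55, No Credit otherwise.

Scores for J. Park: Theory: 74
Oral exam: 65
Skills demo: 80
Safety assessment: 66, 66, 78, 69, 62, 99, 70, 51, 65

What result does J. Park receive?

Safety assessment: drop 51 → average of remaining 8 = 575/8 = 71.875
Weighted total:
  Theory 74 × 0.12 = 8.88
  Oral exam 65 × 0.25 = 16.25
  Skills demo 80 × 0.24 = 19.2
  Safety assessment 71.875 × 0.39 = 28.03125
Sum = 72.36125
72.36125 ≥ 55 → Credit

Credit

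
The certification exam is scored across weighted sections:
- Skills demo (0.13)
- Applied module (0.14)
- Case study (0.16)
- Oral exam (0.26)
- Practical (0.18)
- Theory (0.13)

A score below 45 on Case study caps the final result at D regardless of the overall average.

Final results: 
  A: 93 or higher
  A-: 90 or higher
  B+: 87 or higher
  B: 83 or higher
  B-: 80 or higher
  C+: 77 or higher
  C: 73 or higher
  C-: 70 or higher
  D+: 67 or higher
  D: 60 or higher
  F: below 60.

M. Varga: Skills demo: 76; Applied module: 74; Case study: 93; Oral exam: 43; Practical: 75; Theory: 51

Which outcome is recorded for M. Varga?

Case study score 93 ≥ 45: minimum met.
Weighted total:
  Skills demo 76 × 0.13 = 9.88
  Applied module 74 × 0.14 = 10.36
  Case study 93 × 0.16 = 14.88
  Oral exam 43 × 0.26 = 11.18
  Practical 75 × 0.18 = 13.5
  Theory 51 × 0.13 = 6.63
Sum = 66.43
66.43 is ≥ 60 and < 67 → D

D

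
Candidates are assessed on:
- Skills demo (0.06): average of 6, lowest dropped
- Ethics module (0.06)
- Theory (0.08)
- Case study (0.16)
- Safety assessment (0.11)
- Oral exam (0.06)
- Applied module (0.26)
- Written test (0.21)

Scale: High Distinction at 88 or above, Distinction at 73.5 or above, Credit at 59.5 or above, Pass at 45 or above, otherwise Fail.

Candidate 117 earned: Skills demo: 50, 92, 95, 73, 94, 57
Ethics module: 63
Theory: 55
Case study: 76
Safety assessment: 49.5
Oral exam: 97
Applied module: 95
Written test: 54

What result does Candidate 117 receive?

Credit

Skills demo: drop 50 → average of remaining 5 = 411/5 = 82.2
Weighted total:
  Skills demo 82.2 × 0.06 = 4.932
  Ethics module 63 × 0.06 = 3.78
  Theory 55 × 0.08 = 4.4
  Case study 76 × 0.16 = 12.16
  Safety assessment 49.5 × 0.11 = 5.445
  Oral exam 97 × 0.06 = 5.82
  Applied module 95 × 0.26 = 24.7
  Written test 54 × 0.21 = 11.34
Sum = 72.577
72.577 is ≥ 59.5 and < 73.5 → Credit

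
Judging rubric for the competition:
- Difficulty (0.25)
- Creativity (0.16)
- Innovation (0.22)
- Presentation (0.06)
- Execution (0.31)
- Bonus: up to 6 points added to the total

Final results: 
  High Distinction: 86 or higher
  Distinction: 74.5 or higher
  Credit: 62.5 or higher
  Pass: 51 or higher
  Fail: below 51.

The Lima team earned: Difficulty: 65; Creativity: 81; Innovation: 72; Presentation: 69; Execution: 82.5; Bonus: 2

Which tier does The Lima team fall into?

Weighted total:
  Difficulty 65 × 0.25 = 16.25
  Creativity 81 × 0.16 = 12.96
  Innovation 72 × 0.22 = 15.84
  Presentation 69 × 0.06 = 4.14
  Execution 82.5 × 0.31 = 25.575
Sum = 74.765
Bonus: 74.765 + 2 = 76.765
76.765 is ≥ 74.5 and < 86 → Distinction

Distinction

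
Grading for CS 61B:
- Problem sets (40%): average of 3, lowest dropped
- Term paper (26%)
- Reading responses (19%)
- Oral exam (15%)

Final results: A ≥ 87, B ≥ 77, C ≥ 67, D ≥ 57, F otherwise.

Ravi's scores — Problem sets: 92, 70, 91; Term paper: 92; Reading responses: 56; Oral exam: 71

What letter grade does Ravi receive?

Problem sets: drop 70 → average of remaining 2 = 183/2 = 91.5
Weighted total:
  Problem sets 91.5 × 0.4 = 36.6
  Term paper 92 × 0.26 = 23.92
  Reading responses 56 × 0.19 = 10.64
  Oral exam 71 × 0.15 = 10.65
Sum = 81.81
81.81 is ≥ 77 and < 87 → B

B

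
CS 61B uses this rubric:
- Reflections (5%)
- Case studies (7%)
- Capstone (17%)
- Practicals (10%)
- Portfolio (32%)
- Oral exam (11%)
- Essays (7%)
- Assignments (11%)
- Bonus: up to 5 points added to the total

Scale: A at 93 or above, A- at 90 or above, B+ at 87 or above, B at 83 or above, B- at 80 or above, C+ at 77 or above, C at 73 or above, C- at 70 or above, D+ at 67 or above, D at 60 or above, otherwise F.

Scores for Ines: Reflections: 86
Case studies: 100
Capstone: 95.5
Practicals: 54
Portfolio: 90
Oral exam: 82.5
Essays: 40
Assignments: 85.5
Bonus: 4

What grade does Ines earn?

Weighted total:
  Reflections 86 × 0.05 = 4.3
  Case studies 100 × 0.07 = 7
  Capstone 95.5 × 0.17 = 16.235
  Practicals 54 × 0.1 = 5.4
  Portfolio 90 × 0.32 = 28.8
  Oral exam 82.5 × 0.11 = 9.075
  Essays 40 × 0.07 = 2.8
  Assignments 85.5 × 0.11 = 9.405
Sum = 83.015
Bonus: 83.015 + 4 = 87.015
87.015 is ≥ 87 and < 90 → B+

B+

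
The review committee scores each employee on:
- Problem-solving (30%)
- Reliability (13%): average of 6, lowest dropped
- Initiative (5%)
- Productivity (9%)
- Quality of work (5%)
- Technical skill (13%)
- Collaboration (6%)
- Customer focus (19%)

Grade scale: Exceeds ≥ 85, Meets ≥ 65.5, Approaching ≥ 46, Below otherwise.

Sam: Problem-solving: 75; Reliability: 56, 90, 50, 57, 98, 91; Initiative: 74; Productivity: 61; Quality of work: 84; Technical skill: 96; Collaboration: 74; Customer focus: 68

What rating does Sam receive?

Meets

Reliability: drop 50 → average of remaining 5 = 392/5 = 78.4
Weighted total:
  Problem-solving 75 × 0.3 = 22.5
  Reliability 78.4 × 0.13 = 10.192
  Initiative 74 × 0.05 = 3.7
  Productivity 61 × 0.09 = 5.49
  Quality of work 84 × 0.05 = 4.2
  Technical skill 96 × 0.13 = 12.48
  Collaboration 74 × 0.06 = 4.44
  Customer focus 68 × 0.19 = 12.92
Sum = 75.922
75.922 is ≥ 65.5 and < 85 → Meets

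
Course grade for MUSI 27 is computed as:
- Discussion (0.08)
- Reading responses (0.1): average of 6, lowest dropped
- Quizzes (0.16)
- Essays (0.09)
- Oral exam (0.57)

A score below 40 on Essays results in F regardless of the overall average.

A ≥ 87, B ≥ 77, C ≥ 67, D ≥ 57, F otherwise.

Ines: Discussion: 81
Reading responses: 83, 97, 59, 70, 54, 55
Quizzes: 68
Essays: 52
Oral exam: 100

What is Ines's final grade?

Reading responses: drop 54 → average of remaining 5 = 364/5 = 72.8
Essays score 52 ≥ 40: minimum met.
Weighted total:
  Discussion 81 × 0.08 = 6.48
  Reading responses 72.8 × 0.1 = 7.28
  Quizzes 68 × 0.16 = 10.88
  Essays 52 × 0.09 = 4.68
  Oral exam 100 × 0.57 = 57
Sum = 86.32
86.32 is ≥ 77 and < 87 → B

B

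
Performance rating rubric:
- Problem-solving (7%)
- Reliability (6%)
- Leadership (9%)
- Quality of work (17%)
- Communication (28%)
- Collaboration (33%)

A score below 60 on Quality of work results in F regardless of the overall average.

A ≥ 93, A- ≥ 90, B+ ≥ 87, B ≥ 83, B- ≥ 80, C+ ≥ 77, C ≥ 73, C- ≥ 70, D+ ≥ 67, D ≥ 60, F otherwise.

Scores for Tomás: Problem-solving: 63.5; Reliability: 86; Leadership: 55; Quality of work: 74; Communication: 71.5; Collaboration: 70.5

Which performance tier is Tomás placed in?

Quality of work score 74 ≥ 60: minimum met.
Weighted total:
  Problem-solving 63.5 × 0.07 = 4.445
  Reliability 86 × 0.06 = 5.16
  Leadership 55 × 0.09 = 4.95
  Quality of work 74 × 0.17 = 12.58
  Communication 71.5 × 0.28 = 20.02
  Collaboration 70.5 × 0.33 = 23.265
Sum = 70.42
70.42 is ≥ 70 and < 73 → C-

C-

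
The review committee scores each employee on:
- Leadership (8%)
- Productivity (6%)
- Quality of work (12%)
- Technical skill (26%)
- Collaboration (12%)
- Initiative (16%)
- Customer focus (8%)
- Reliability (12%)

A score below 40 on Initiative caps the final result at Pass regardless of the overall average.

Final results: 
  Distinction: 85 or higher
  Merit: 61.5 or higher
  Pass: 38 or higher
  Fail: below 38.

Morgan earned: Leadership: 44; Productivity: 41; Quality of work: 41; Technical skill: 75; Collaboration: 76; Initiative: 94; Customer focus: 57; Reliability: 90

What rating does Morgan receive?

Initiative score 94 ≥ 40: minimum met.
Weighted total:
  Leadership 44 × 0.08 = 3.52
  Productivity 41 × 0.06 = 2.46
  Quality of work 41 × 0.12 = 4.92
  Technical skill 75 × 0.26 = 19.5
  Collaboration 76 × 0.12 = 9.12
  Initiative 94 × 0.16 = 15.04
  Customer focus 57 × 0.08 = 4.56
  Reliability 90 × 0.12 = 10.8
Sum = 69.92
69.92 is ≥ 61.5 and < 85 → Merit

Merit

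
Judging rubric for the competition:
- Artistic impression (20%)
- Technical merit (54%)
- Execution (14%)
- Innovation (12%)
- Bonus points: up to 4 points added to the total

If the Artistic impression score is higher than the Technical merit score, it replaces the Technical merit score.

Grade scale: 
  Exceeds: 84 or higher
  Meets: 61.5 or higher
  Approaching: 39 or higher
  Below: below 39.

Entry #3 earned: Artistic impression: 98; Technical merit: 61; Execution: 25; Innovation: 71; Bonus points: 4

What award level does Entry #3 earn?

Artistic impression (98) > Technical merit (61), so Technical merit counts as 98.
Weighted total:
  Artistic impression 98 × 0.2 = 19.6
  Technical merit 98 × 0.54 = 52.92
  Execution 25 × 0.14 = 3.5
  Innovation 71 × 0.12 = 8.52
Sum = 84.54
Bonus points: 84.54 + 4 = 88.54
88.54 ≥ 84 → Exceeds

Exceeds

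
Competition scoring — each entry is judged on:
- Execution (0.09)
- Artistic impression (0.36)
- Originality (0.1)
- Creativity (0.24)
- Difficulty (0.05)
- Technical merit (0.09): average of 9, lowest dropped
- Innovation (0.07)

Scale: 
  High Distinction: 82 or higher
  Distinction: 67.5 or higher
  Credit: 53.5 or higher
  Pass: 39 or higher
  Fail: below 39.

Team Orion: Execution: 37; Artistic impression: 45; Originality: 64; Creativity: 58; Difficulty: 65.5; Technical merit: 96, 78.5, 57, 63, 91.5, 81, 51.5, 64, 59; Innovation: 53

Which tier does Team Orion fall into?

Technical merit: drop 51.5 → average of remaining 8 = 590/8 = 73.75
Weighted total:
  Execution 37 × 0.09 = 3.33
  Artistic impression 45 × 0.36 = 16.2
  Originality 64 × 0.1 = 6.4
  Creativity 58 × 0.24 = 13.92
  Difficulty 65.5 × 0.05 = 3.275
  Technical merit 73.75 × 0.09 = 6.6375
  Innovation 53 × 0.07 = 3.71
Sum = 53.4725
53.4725 is ≥ 39 and < 53.5 → Pass

Pass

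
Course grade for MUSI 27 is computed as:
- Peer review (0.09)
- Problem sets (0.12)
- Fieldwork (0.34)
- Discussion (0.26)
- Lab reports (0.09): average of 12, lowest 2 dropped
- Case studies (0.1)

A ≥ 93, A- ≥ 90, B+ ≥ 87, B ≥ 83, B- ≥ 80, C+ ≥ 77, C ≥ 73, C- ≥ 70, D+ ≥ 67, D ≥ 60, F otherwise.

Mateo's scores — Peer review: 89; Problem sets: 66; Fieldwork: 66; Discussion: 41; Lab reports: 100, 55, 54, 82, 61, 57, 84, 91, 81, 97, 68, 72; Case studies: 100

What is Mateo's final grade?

Lab reports: drop 54, 55 → average of remaining 10 = 793/10 = 79.3
Weighted total:
  Peer review 89 × 0.09 = 8.01
  Problem sets 66 × 0.12 = 7.92
  Fieldwork 66 × 0.34 = 22.44
  Discussion 41 × 0.26 = 10.66
  Lab reports 79.3 × 0.09 = 7.137
  Case studies 100 × 0.1 = 10
Sum = 66.167
66.167 is ≥ 60 and < 67 → D

D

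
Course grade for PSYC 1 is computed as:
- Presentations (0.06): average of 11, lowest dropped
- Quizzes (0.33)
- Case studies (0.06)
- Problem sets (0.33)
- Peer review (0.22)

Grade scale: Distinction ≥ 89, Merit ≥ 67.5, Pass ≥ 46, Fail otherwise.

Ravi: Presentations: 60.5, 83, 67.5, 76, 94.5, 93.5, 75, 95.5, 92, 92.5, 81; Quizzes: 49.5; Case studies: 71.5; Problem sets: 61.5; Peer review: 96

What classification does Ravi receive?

Pass

Presentations: drop 60.5 → average of remaining 10 = 850.5/10 = 85.05
Weighted total:
  Presentations 85.05 × 0.06 = 5.103
  Quizzes 49.5 × 0.33 = 16.335
  Case studies 71.5 × 0.06 = 4.29
  Problem sets 61.5 × 0.33 = 20.295
  Peer review 96 × 0.22 = 21.12
Sum = 67.143
67.143 is ≥ 46 and < 67.5 → Pass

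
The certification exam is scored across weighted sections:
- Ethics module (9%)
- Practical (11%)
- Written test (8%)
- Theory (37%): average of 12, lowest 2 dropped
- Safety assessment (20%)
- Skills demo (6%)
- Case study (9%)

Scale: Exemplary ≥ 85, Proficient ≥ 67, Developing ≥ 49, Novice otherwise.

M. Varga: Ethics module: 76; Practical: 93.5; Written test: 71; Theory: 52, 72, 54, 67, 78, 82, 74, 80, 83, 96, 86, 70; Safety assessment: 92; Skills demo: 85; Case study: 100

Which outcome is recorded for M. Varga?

Theory: drop 52, 54 → average of remaining 10 = 788/10 = 78.8
Weighted total:
  Ethics module 76 × 0.09 = 6.84
  Practical 93.5 × 0.11 = 10.285
  Written test 71 × 0.08 = 5.68
  Theory 78.8 × 0.37 = 29.156
  Safety assessment 92 × 0.2 = 18.4
  Skills demo 85 × 0.06 = 5.1
  Case study 100 × 0.09 = 9
Sum = 84.461
84.461 is ≥ 67 and < 85 → Proficient

Proficient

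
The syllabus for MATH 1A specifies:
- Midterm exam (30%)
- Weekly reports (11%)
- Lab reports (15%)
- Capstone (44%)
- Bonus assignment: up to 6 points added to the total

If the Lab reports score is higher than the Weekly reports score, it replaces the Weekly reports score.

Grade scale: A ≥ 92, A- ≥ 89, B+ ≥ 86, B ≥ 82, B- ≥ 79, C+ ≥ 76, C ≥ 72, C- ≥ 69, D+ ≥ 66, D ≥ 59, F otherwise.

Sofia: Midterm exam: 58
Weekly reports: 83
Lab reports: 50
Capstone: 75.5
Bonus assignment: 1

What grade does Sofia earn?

D+

Lab reports (50) ≤ Weekly reports (83), so Weekly reports stays at 83.
Weighted total:
  Midterm exam 58 × 0.3 = 17.4
  Weekly reports 83 × 0.11 = 9.13
  Lab reports 50 × 0.15 = 7.5
  Capstone 75.5 × 0.44 = 33.22
Sum = 67.25
Bonus assignment: 67.25 + 1 = 68.25
68.25 is ≥ 66 and < 69 → D+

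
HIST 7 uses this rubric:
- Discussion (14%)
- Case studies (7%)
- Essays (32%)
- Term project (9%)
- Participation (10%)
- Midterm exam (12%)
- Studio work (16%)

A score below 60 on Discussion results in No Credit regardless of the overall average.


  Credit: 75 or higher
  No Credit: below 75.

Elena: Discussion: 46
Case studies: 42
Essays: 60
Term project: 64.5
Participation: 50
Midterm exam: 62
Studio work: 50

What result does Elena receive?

No Credit

Discussion score 46 < 60: minimum not met.
Weighted total:
  Discussion 46 × 0.14 = 6.44
  Case studies 42 × 0.07 = 2.94
  Essays 60 × 0.32 = 19.2
  Term project 64.5 × 0.09 = 5.805
  Participation 50 × 0.1 = 5
  Midterm exam 62 × 0.12 = 7.44
  Studio work 50 × 0.16 = 8
Sum = 54.825
Because the Discussion minimum was not met, the result is No Credit.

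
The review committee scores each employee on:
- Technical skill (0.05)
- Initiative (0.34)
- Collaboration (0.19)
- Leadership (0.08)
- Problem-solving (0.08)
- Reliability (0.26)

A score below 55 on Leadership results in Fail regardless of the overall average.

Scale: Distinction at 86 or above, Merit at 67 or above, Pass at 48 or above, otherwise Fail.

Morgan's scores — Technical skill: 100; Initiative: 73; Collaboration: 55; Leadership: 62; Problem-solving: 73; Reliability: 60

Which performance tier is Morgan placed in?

Leadership score 62 ≥ 55: minimum met.
Weighted total:
  Technical skill 100 × 0.05 = 5
  Initiative 73 × 0.34 = 24.82
  Collaboration 55 × 0.19 = 10.45
  Leadership 62 × 0.08 = 4.96
  Problem-solving 73 × 0.08 = 5.84
  Reliability 60 × 0.26 = 15.6
Sum = 66.67
66.67 is ≥ 48 and < 67 → Pass

Pass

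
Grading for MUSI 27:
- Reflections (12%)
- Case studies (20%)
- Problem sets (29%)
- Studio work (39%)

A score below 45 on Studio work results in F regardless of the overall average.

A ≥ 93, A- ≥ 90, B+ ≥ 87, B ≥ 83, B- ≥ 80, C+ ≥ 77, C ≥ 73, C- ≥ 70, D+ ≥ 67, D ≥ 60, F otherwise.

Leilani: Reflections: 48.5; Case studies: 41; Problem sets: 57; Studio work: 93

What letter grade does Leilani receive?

D

Studio work score 93 ≥ 45: minimum met.
Weighted total:
  Reflections 48.5 × 0.12 = 5.82
  Case studies 41 × 0.2 = 8.2
  Problem sets 57 × 0.29 = 16.53
  Studio work 93 × 0.39 = 36.27
Sum = 66.82
66.82 is ≥ 60 and < 67 → D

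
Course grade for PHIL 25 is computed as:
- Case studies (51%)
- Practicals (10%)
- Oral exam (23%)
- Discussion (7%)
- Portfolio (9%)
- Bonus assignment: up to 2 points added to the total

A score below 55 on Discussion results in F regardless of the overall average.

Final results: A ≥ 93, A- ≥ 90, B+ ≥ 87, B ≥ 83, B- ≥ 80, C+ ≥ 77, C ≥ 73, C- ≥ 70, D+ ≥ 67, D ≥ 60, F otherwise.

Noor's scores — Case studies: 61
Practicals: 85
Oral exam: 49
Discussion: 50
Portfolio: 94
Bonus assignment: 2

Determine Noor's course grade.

Discussion score 50 < 55: minimum not met.
Weighted total:
  Case studies 61 × 0.51 = 31.11
  Practicals 85 × 0.1 = 8.5
  Oral exam 49 × 0.23 = 11.27
  Discussion 50 × 0.07 = 3.5
  Portfolio 94 × 0.09 = 8.46
Sum = 62.84
Bonus assignment: 62.84 + 2 = 64.84
Because the Discussion minimum was not met, the result is F.

F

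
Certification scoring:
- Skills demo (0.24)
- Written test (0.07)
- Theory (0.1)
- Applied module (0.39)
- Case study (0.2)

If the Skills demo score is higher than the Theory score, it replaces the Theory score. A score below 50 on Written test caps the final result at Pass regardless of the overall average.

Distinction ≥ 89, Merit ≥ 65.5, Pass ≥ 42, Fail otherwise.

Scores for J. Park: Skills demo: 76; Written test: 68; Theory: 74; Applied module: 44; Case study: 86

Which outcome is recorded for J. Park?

Skills demo (76) > Theory (74), so Theory counts as 76.
Written test score 68 ≥ 50: minimum met.
Weighted total:
  Skills demo 76 × 0.24 = 18.24
  Written test 68 × 0.07 = 4.76
  Theory 76 × 0.1 = 7.6
  Applied module 44 × 0.39 = 17.16
  Case study 86 × 0.2 = 17.2
Sum = 64.96
64.96 is ≥ 42 and < 65.5 → Pass

Pass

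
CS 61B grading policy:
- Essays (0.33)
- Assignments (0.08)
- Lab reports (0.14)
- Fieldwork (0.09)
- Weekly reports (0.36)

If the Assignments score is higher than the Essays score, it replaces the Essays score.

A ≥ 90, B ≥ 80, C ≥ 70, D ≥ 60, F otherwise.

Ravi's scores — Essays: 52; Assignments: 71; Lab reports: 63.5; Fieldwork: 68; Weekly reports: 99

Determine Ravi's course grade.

Assignments (71) > Essays (52), so Essays counts as 71.
Weighted total:
  Essays 71 × 0.33 = 23.43
  Assignments 71 × 0.08 = 5.68
  Lab reports 63.5 × 0.14 = 8.89
  Fieldwork 68 × 0.09 = 6.12
  Weekly reports 99 × 0.36 = 35.64
Sum = 79.76
79.76 is ≥ 70 and < 80 → C

C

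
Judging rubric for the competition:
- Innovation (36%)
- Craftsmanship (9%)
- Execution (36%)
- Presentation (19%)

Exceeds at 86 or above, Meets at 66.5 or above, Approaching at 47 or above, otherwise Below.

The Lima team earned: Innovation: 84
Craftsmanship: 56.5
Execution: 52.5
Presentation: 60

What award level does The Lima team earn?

Approaching

Weighted total:
  Innovation 84 × 0.36 = 30.24
  Craftsmanship 56.5 × 0.09 = 5.085
  Execution 52.5 × 0.36 = 18.9
  Presentation 60 × 0.19 = 11.4
Sum = 65.625
65.625 is ≥ 47 and < 66.5 → Approaching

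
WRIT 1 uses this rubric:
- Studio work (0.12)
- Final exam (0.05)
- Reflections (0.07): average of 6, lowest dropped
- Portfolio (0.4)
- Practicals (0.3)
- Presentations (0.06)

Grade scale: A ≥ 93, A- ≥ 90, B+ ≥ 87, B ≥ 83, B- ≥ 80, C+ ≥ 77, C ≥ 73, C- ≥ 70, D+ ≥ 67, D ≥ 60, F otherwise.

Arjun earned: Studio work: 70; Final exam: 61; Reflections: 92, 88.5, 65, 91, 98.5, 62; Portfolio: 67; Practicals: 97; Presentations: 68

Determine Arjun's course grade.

Reflections: drop 62 → average of remaining 5 = 435/5 = 87
Weighted total:
  Studio work 70 × 0.12 = 8.4
  Final exam 61 × 0.05 = 3.05
  Reflections 87 × 0.07 = 6.09
  Portfolio 67 × 0.4 = 26.8
  Practicals 97 × 0.3 = 29.1
  Presentations 68 × 0.06 = 4.08
Sum = 77.52
77.52 is ≥ 77 and < 80 → C+

C+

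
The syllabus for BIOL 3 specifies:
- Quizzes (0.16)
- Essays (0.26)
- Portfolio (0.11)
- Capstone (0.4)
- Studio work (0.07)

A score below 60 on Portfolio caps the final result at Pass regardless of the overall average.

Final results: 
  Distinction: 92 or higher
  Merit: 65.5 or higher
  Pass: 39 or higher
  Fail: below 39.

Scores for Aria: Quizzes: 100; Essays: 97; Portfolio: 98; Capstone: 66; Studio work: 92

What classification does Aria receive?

Merit

Portfolio score 98 ≥ 60: minimum met.
Weighted total:
  Quizzes 100 × 0.16 = 16
  Essays 97 × 0.26 = 25.22
  Portfolio 98 × 0.11 = 10.78
  Capstone 66 × 0.4 = 26.4
  Studio work 92 × 0.07 = 6.44
Sum = 84.84
84.84 is ≥ 65.5 and < 92 → Merit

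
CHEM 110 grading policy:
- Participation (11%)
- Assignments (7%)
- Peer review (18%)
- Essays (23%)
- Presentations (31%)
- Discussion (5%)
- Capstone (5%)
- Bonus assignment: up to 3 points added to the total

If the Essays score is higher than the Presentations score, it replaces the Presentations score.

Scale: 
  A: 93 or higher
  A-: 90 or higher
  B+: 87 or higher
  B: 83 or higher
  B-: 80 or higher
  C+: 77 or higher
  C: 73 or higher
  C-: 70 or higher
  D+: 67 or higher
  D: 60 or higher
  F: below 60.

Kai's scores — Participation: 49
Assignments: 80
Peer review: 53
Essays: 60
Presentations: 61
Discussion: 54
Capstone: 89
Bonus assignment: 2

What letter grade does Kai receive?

D

Essays (60) ≤ Presentations (61), so Presentations stays at 61.
Weighted total:
  Participation 49 × 0.11 = 5.39
  Assignments 80 × 0.07 = 5.6
  Peer review 53 × 0.18 = 9.54
  Essays 60 × 0.23 = 13.8
  Presentations 61 × 0.31 = 18.91
  Discussion 54 × 0.05 = 2.7
  Capstone 89 × 0.05 = 4.45
Sum = 60.39
Bonus assignment: 60.39 + 2 = 62.39
62.39 is ≥ 60 and < 67 → D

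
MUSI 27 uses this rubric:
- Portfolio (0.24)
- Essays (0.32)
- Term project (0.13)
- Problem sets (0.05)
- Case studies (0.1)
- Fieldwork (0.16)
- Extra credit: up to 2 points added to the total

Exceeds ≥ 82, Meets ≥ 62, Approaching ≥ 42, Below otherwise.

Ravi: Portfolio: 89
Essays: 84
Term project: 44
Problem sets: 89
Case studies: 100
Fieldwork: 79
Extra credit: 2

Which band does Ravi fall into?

Weighted total:
  Portfolio 89 × 0.24 = 21.36
  Essays 84 × 0.32 = 26.88
  Term project 44 × 0.13 = 5.72
  Problem sets 89 × 0.05 = 4.45
  Case studies 100 × 0.1 = 10
  Fieldwork 79 × 0.16 = 12.64
Sum = 81.05
Extra credit: 81.05 + 2 = 83.05
83.05 ≥ 82 → Exceeds

Exceeds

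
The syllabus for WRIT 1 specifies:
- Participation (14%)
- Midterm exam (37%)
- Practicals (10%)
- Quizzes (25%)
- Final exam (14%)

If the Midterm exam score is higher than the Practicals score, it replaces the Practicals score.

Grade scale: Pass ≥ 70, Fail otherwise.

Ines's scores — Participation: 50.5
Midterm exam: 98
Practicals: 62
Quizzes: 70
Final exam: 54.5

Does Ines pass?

Midterm exam (98) > Practicals (62), so Practicals counts as 98.
Weighted total:
  Participation 50.5 × 0.14 = 7.07
  Midterm exam 98 × 0.37 = 36.26
  Practicals 98 × 0.1 = 9.8
  Quizzes 70 × 0.25 = 17.5
  Final exam 54.5 × 0.14 = 7.63
Sum = 78.26
78.26 ≥ 70 → Pass

Pass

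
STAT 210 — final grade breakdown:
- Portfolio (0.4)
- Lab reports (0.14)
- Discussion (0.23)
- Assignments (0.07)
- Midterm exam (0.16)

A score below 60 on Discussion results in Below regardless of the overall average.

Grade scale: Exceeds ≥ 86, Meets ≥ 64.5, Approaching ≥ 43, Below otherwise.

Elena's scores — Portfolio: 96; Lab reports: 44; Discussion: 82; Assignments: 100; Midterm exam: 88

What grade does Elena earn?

Meets

Discussion score 82 ≥ 60: minimum met.
Weighted total:
  Portfolio 96 × 0.4 = 38.4
  Lab reports 44 × 0.14 = 6.16
  Discussion 82 × 0.23 = 18.86
  Assignments 100 × 0.07 = 7
  Midterm exam 88 × 0.16 = 14.08
Sum = 84.5
84.5 is ≥ 64.5 and < 86 → Meets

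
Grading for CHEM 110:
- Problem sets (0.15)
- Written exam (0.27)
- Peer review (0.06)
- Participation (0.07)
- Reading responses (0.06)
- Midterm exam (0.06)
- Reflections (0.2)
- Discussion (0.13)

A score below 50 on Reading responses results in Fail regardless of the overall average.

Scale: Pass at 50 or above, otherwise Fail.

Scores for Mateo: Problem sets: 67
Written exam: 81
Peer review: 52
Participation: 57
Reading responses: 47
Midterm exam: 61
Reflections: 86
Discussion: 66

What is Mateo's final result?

Reading responses score 47 < 50: minimum not met.
Weighted total:
  Problem sets 67 × 0.15 = 10.05
  Written exam 81 × 0.27 = 21.87
  Peer review 52 × 0.06 = 3.12
  Participation 57 × 0.07 = 3.99
  Reading responses 47 × 0.06 = 2.82
  Midterm exam 61 × 0.06 = 3.66
  Reflections 86 × 0.2 = 17.2
  Discussion 66 × 0.13 = 8.58
Sum = 71.29
Because the Reading responses minimum was not met, the result is Fail.

Fail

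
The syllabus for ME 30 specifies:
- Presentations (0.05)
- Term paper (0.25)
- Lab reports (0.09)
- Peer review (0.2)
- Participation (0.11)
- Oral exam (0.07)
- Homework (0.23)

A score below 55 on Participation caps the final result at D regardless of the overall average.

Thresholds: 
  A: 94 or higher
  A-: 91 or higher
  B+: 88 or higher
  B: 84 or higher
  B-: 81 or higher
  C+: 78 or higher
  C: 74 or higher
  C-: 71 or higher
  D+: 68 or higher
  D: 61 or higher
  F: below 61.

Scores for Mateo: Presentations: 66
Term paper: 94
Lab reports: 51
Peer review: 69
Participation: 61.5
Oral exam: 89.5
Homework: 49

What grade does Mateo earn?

Participation score 61.5 ≥ 55: minimum met.
Weighted total:
  Presentations 66 × 0.05 = 3.3
  Term paper 94 × 0.25 = 23.5
  Lab reports 51 × 0.09 = 4.59
  Peer review 69 × 0.2 = 13.8
  Participation 61.5 × 0.11 = 6.765
  Oral exam 89.5 × 0.07 = 6.265
  Homework 49 × 0.23 = 11.27
Sum = 69.49
69.49 is ≥ 68 and < 71 → D+

D+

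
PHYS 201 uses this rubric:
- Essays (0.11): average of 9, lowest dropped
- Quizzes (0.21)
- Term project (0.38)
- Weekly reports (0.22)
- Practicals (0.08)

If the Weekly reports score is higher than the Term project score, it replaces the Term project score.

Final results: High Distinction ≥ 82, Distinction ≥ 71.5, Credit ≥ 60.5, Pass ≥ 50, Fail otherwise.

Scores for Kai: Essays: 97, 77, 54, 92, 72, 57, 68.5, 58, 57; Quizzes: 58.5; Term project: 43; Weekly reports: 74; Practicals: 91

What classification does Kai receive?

Essays: drop 54 → average of remaining 8 = 578.5/8 = 72.3125
Weekly reports (74) > Term project (43), so Term project counts as 74.
Weighted total:
  Essays 72.3125 × 0.11 = 7.954375
  Quizzes 58.5 × 0.21 = 12.285
  Term project 74 × 0.38 = 28.12
  Weekly reports 74 × 0.22 = 16.28
  Practicals 91 × 0.08 = 7.28
Sum = 71.919375
71.919375 is ≥ 71.5 and < 82 → Distinction

Distinction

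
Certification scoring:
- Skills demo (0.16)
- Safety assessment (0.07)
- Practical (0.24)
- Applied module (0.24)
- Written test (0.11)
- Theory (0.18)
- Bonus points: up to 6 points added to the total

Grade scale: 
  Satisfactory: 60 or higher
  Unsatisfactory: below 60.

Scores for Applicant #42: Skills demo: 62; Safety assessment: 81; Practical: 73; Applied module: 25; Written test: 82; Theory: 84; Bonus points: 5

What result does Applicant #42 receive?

Weighted total:
  Skills demo 62 × 0.16 = 9.92
  Safety assessment 81 × 0.07 = 5.67
  Practical 73 × 0.24 = 17.52
  Applied module 25 × 0.24 = 6
  Written test 82 × 0.11 = 9.02
  Theory 84 × 0.18 = 15.12
Sum = 63.25
Bonus points: 63.25 + 5 = 68.25
68.25 ≥ 60 → Satisfactory

Satisfactory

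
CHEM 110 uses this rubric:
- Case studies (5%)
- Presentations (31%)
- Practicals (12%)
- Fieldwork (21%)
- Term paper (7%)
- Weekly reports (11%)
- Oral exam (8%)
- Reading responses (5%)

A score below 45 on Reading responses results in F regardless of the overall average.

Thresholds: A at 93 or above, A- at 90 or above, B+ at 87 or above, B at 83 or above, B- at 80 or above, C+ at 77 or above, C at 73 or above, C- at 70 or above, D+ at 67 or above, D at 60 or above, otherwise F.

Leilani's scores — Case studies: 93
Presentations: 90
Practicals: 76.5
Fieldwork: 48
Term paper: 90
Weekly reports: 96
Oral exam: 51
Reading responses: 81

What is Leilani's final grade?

Reading responses score 81 ≥ 45: minimum met.
Weighted total:
  Case studies 93 × 0.05 = 4.65
  Presentations 90 × 0.31 = 27.9
  Practicals 76.5 × 0.12 = 9.18
  Fieldwork 48 × 0.21 = 10.08
  Term paper 90 × 0.07 = 6.3
  Weekly reports 96 × 0.11 = 10.56
  Oral exam 51 × 0.08 = 4.08
  Reading responses 81 × 0.05 = 4.05
Sum = 76.8
76.8 is ≥ 73 and < 77 → C

C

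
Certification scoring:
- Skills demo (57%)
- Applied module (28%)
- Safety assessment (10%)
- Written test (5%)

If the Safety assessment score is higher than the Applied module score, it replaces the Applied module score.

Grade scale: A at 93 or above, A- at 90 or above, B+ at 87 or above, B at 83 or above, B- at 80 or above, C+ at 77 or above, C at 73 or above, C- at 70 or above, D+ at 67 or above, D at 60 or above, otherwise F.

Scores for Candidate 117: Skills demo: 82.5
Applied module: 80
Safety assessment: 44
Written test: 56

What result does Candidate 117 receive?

Safety assessment (44) ≤ Applied module (80), so Applied module stays at 80.
Weighted total:
  Skills demo 82.5 × 0.57 = 47.025
  Applied module 80 × 0.28 = 22.4
  Safety assessment 44 × 0.1 = 4.4
  Written test 56 × 0.05 = 2.8
Sum = 76.625
76.625 is ≥ 73 and < 77 → C

C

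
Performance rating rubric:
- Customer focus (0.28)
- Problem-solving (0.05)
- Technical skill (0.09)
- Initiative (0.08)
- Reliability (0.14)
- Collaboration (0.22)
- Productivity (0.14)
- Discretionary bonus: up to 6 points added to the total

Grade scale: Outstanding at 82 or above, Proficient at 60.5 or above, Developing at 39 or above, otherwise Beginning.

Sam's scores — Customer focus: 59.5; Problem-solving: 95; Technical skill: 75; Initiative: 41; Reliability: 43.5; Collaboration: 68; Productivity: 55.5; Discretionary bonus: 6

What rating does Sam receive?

Proficient

Weighted total:
  Customer focus 59.5 × 0.28 = 16.66
  Problem-solving 95 × 0.05 = 4.75
  Technical skill 75 × 0.09 = 6.75
  Initiative 41 × 0.08 = 3.28
  Reliability 43.5 × 0.14 = 6.09
  Collaboration 68 × 0.22 = 14.96
  Productivity 55.5 × 0.14 = 7.77
Sum = 60.26
Discretionary bonus: 60.26 + 6 = 66.26
66.26 is ≥ 60.5 and < 82 → Proficient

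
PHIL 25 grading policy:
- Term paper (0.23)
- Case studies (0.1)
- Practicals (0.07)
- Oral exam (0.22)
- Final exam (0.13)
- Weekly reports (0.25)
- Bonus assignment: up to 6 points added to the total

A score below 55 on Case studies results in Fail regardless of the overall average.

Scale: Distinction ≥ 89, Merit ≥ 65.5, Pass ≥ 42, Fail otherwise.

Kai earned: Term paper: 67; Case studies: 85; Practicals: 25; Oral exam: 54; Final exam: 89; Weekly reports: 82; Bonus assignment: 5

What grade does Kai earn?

Merit

Case studies score 85 ≥ 55: minimum met.
Weighted total:
  Term paper 67 × 0.23 = 15.41
  Case studies 85 × 0.1 = 8.5
  Practicals 25 × 0.07 = 1.75
  Oral exam 54 × 0.22 = 11.88
  Final exam 89 × 0.13 = 11.57
  Weekly reports 82 × 0.25 = 20.5
Sum = 69.61
Bonus assignment: 69.61 + 5 = 74.61
74.61 is ≥ 65.5 and < 89 → Merit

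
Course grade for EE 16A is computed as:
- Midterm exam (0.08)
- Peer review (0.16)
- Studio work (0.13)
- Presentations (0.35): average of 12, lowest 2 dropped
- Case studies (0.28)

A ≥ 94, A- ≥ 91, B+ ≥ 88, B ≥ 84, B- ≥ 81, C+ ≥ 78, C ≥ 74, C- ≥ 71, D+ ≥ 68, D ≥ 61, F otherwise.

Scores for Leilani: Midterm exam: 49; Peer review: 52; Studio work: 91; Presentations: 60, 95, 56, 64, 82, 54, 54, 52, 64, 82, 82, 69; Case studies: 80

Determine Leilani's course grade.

C-

Presentations: drop 52, 54 → average of remaining 10 = 708/10 = 70.8
Weighted total:
  Midterm exam 49 × 0.08 = 3.92
  Peer review 52 × 0.16 = 8.32
  Studio work 91 × 0.13 = 11.83
  Presentations 70.8 × 0.35 = 24.78
  Case studies 80 × 0.28 = 22.4
Sum = 71.25
71.25 is ≥ 71 and < 74 → C-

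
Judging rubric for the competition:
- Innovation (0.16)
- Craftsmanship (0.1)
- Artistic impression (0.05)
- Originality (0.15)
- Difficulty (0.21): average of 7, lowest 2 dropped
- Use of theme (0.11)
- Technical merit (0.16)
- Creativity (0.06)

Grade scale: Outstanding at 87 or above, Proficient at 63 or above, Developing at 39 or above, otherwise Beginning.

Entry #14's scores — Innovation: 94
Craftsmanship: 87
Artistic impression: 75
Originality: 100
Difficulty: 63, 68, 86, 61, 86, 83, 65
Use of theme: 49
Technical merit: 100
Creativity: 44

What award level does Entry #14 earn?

Difficulty: drop 61, 63 → average of remaining 5 = 388/5 = 77.6
Weighted total:
  Innovation 94 × 0.16 = 15.04
  Craftsmanship 87 × 0.1 = 8.7
  Artistic impression 75 × 0.05 = 3.75
  Originality 100 × 0.15 = 15
  Difficulty 77.6 × 0.21 = 16.296
  Use of theme 49 × 0.11 = 5.39
  Technical merit 100 × 0.16 = 16
  Creativity 44 × 0.06 = 2.64
Sum = 82.816
82.816 is ≥ 63 and < 87 → Proficient

Proficient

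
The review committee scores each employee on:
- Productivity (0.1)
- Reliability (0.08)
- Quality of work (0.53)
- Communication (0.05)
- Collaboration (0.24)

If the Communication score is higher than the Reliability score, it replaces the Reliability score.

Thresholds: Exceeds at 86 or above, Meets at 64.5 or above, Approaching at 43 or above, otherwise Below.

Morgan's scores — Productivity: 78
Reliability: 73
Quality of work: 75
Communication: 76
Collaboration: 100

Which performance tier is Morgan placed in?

Meets

Communication (76) > Reliability (73), so Reliability counts as 76.
Weighted total:
  Productivity 78 × 0.1 = 7.8
  Reliability 76 × 0.08 = 6.08
  Quality of work 75 × 0.53 = 39.75
  Communication 76 × 0.05 = 3.8
  Collaboration 100 × 0.24 = 24
Sum = 81.43
81.43 is ≥ 64.5 and < 86 → Meets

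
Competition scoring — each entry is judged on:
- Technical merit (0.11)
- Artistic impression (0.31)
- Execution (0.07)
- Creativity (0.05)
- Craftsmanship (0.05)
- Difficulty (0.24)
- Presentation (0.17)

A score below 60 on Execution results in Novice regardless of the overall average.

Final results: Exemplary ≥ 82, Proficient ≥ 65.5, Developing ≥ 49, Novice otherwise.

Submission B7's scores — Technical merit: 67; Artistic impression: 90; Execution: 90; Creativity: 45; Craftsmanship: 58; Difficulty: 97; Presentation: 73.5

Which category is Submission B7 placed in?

Exemplary

Execution score 90 ≥ 60: minimum met.
Weighted total:
  Technical merit 67 × 0.11 = 7.37
  Artistic impression 90 × 0.31 = 27.9
  Execution 90 × 0.07 = 6.3
  Creativity 45 × 0.05 = 2.25
  Craftsmanship 58 × 0.05 = 2.9
  Difficulty 97 × 0.24 = 23.28
  Presentation 73.5 × 0.17 = 12.495
Sum = 82.495
82.495 ≥ 82 → Exemplary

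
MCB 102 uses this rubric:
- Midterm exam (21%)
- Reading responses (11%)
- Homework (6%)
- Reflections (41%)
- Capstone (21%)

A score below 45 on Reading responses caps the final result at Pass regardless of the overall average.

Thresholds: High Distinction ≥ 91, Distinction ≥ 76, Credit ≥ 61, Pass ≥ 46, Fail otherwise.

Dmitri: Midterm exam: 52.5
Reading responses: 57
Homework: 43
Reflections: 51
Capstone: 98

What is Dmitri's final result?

Credit

Reading responses score 57 ≥ 45: minimum met.
Weighted total:
  Midterm exam 52.5 × 0.21 = 11.025
  Reading responses 57 × 0.11 = 6.27
  Homework 43 × 0.06 = 2.58
  Reflections 51 × 0.41 = 20.91
  Capstone 98 × 0.21 = 20.58
Sum = 61.365
61.365 is ≥ 61 and < 76 → Credit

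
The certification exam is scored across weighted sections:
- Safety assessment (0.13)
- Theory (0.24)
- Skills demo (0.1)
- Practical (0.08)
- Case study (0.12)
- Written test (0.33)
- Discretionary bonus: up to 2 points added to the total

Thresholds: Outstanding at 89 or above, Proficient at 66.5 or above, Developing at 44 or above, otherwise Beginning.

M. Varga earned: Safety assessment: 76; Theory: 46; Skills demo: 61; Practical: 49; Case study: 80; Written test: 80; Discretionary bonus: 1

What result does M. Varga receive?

Weighted total:
  Safety assessment 76 × 0.13 = 9.88
  Theory 46 × 0.24 = 11.04
  Skills demo 61 × 0.1 = 6.1
  Practical 49 × 0.08 = 3.92
  Case study 80 × 0.12 = 9.6
  Written test 80 × 0.33 = 26.4
Sum = 66.94
Discretionary bonus: 66.94 + 1 = 67.94
67.94 is ≥ 66.5 and < 89 → Proficient

Proficient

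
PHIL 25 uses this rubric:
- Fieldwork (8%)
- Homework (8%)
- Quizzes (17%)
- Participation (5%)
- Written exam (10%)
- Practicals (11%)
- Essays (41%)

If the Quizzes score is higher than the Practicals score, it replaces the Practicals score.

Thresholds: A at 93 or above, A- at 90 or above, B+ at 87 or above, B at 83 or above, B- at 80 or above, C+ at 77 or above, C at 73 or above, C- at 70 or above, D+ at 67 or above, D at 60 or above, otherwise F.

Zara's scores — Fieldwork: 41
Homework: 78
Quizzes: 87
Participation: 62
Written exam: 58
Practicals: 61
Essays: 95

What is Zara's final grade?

B-

Quizzes (87) > Practicals (61), so Practicals counts as 87.
Weighted total:
  Fieldwork 41 × 0.08 = 3.28
  Homework 78 × 0.08 = 6.24
  Quizzes 87 × 0.17 = 14.79
  Participation 62 × 0.05 = 3.1
  Written exam 58 × 0.1 = 5.8
  Practicals 87 × 0.11 = 9.57
  Essays 95 × 0.41 = 38.95
Sum = 81.73
81.73 is ≥ 80 and < 83 → B-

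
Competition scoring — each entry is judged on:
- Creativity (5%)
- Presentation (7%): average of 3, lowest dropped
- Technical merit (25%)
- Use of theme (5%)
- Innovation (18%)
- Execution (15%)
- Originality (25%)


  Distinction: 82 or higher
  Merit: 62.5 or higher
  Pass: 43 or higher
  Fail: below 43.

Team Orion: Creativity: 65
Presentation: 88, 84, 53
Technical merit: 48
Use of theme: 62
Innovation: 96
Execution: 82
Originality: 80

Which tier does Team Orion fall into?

Presentation: drop 53 → average of remaining 2 = 172/2 = 86
Weighted total:
  Creativity 65 × 0.05 = 3.25
  Presentation 86 × 0.07 = 6.02
  Technical merit 48 × 0.25 = 12
  Use of theme 62 × 0.05 = 3.1
  Innovation 96 × 0.18 = 17.28
  Execution 82 × 0.15 = 12.3
  Originality 80 × 0.25 = 20
Sum = 73.95
73.95 is ≥ 62.5 and < 82 → Merit

Merit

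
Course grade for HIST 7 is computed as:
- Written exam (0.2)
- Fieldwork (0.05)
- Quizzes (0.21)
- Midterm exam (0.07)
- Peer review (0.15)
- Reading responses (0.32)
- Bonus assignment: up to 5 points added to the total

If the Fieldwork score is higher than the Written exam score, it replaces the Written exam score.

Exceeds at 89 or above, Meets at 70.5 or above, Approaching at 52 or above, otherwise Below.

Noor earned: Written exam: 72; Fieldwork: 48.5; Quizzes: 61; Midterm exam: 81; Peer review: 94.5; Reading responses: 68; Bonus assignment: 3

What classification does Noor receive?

Fieldwork (48.5) ≤ Written exam (72), so Written exam stays at 72.
Weighted total:
  Written exam 72 × 0.2 = 14.4
  Fieldwork 48.5 × 0.05 = 2.425
  Quizzes 61 × 0.21 = 12.81
  Midterm exam 81 × 0.07 = 5.67
  Peer review 94.5 × 0.15 = 14.175
  Reading responses 68 × 0.32 = 21.76
Sum = 71.24
Bonus assignment: 71.24 + 3 = 74.24
74.24 is ≥ 70.5 and < 89 → Meets

Meets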